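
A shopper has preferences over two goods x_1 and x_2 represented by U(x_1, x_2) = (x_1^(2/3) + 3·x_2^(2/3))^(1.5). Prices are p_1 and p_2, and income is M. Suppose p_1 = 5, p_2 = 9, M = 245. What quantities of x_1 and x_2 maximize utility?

MRS = MU_x_1/MU_x_2 = (1/3)·(x_2/x_1)^(1/3). Set equal to p_1/p_2.
Solve for the ratio: x_2/x_1 = [3·p_1/p_2]^(3).
Substitute x_2 = (x_2/x_1)·x_1 into the budget: x_1* = M/(p_1 + p_2·(x_2/x_1)).
Numerically x_2/x_1 = 4.62963, so x_1* = 245/(5 + 9·4.62963) = 5.25 and x_2* = 4.62963·5.25 = 24.3056.

x_1* = 5.25, x_2* = 24.3056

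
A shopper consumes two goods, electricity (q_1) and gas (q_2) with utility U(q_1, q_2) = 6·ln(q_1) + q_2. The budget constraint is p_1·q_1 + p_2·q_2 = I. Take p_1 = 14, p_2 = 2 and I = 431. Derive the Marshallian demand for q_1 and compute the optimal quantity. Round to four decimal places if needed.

q_1* = 0.8571

So q_1*(p_1,p_2) = 6·p_2/p_1, independent of income; and q_2* = (I − 6·p_2)/p_2.
At the given prices: q_1* = 6·2/14 = 0.8571.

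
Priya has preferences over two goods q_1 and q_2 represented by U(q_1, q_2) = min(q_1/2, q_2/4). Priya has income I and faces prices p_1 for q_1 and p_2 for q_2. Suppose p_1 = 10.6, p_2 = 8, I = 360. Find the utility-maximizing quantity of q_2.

q_2* = 27.0677

Leontief preferences: the optimum is at the kink where q_1/2 = q_2/4, i.e. q_2 = 2·q_1.
Budget: p_1·q_1 + p_2·2·q_1 = I, so (2·p_1 + 4·p_2)·q_1 = 2·I.
Demand: q_1*(p_1,p_2,I) = 2·I/(2·p_1 + 4·p_2), q_2* = 4·I/(2·p_1 + 4·p_2).
Here 2·10.6 + 4·8 = 53.2, giving q_2* = 27.0677.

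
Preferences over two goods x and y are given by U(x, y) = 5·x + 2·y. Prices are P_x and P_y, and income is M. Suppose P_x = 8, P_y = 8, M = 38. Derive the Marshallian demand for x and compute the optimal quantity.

x* = 4.75

Numerically: x* = 4.75, y* = 0.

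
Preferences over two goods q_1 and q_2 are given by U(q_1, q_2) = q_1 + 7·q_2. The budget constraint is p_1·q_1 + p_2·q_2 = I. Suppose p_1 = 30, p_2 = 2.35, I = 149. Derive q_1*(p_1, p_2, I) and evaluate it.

Perfect substitutes: compare marginal utility per dollar. 1/p_1 vs 7/p_2 → 0.0333 vs 2.9787.
q_2 gives more utility per dollar, so spend all income on q_2: q_2* = I/p_2, q_1* = 0.
Numerically: q_1* = 0, q_2* = 63.4043.

q_1* = 0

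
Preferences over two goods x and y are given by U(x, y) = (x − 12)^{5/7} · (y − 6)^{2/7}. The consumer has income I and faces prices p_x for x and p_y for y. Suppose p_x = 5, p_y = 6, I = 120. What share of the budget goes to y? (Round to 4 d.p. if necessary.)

share on y = 0.3571

Let x' = x−12, y' = y−6. MRS = (5/2)·y'/x' = p_x/p_y.
Substituting into the budget: x* = 12 + 5/7·(I − 12·p_x − 6·p_y)/p_x, and y* = 6 + 2/7·(…)/p_y.
Discretionary income = 120 − 12·5 − 6·6 = 24; x* = 12 + 5/7·24/5 = 15.4286; y* = 6 + 2/7·24/6 = 7.1429.
Expenditure on y: 6·7.1429 = 42.8571; share = 0.3571.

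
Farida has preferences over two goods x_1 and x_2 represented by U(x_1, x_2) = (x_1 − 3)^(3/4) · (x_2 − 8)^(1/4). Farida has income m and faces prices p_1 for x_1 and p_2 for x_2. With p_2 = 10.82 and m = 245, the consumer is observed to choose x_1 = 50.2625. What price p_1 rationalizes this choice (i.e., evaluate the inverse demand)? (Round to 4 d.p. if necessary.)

Let x_1' = x_1−3, x_2' = x_2−8. MRS = 3·x_2'/x_1' = p_1/p_2.
After buying the subsistence bundle (3, 8), a share 0.75 of the remaining income goes to x_1: x_1* = 3 + 0.75·(m − 3p_1 − 8p_2)/p_1.
Set x_1* = 50.2625 in the demand function and solve for p_1: p_1 = 2.4.

p_1 = 2.4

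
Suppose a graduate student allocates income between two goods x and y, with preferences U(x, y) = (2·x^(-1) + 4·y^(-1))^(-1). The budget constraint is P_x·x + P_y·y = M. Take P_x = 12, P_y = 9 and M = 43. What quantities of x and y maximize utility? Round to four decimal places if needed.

x* = 1.6107, y* = 2.6302

MRS = MU_x/MU_y = (1/2)·(y/x)^(2). Set equal to P_x/P_y.
Hence y/x = (2·P_x/P_y)^(1/(2)), i.e. raised to the 0.5 power.
Substitute y = (y/x)·x into the budget: x* = M/(P_x + P_y·(y/x)).
Numerically y/x = 1.632993, so x* = 43/(12 + 9·1.632993) = 1.6107 and y* = 1.632993·1.6107 = 2.6302.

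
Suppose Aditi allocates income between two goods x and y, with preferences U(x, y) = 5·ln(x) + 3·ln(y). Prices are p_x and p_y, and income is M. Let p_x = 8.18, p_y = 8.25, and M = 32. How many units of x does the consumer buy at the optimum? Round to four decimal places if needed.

x* = 2.445

The MRS is (5/3)·y/x. Set MRS = p_x/p_y.
Rearranging, p_y·y = (3/5)·p_x·x. Substituting into the budget gives p_x·x·(1 + (3/5)) = M.
Demand: x*(p_x,p_y,M) = 0.625·M/p_x and y* = 0.375·M/p_y.
At p_x=8.18, p_y=8.25, M=32: x* = 0.625·32/8.18 = 2.445.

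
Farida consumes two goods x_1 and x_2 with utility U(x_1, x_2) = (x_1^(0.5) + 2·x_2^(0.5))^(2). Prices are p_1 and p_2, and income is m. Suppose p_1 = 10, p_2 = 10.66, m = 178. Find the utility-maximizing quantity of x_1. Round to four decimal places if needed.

With the ratio pinned down, the budget gives x_1* = m/(p_1 + p_2·(x_2/x_1)) and x_2* = (x_2/x_1)·x_1*.
Numerically x_2/x_1 = 3.520024, so x_1* = 178/(10 + 10.66·3.520024) = 3.7455.

x_1* = 3.7455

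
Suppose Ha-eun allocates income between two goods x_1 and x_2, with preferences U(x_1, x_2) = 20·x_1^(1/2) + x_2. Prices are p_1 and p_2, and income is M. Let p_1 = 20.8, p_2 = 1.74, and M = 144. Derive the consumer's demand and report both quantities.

x_1* = 0.6998, x_2* = 74.3932

Thus x_1* = (10·p_2/p_1)² — independent of M — with the rest of income spent on x_2.
Plugging in: x_1* = (10·1.74/20.8)² = 0.6998, x_2* = 74.3932.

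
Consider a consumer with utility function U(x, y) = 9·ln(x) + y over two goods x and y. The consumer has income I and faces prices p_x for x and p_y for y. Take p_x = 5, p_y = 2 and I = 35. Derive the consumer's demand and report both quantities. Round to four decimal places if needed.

MU_x = 9/x, MU_y = 1. Tangency: 9/x = p_x/p_y.
So x*(p_x,p_y) = 9·p_y/p_x, independent of income; and y* = (I − 9·p_y)/p_y.
At the given prices: x* = 9·2/5 = 3.6, and y* = 8.5.

x* = 3.6, y* = 8.5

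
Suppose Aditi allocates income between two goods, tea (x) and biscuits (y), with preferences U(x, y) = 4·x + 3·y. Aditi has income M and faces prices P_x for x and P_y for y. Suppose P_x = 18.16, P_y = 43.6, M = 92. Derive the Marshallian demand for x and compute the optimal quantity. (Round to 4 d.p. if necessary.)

Linear utility — the consumer picks whichever good has higher MU/price: 4/18.16 = 0.2203 vs 3/43.6 = 0.0688.
x gives more utility per dollar, so spend all income on x: x* = M/P_x, y* = 0.
Numerically: x* = 5.0661, y* = 0.

x* = 5.0661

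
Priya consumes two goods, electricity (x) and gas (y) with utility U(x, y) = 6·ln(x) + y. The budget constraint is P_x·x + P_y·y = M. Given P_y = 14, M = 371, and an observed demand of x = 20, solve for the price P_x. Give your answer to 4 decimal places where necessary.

MU_x = 6/x, MU_y = 1. Tangency: 6/x = P_x/P_y.
So x*(P_x,P_y) = 6·P_y/P_x, independent of income; and y* = (M − 6·P_y)/P_y.
Set x* = 20 in the demand function and solve for P_x: P_x = 4.2.

P_x = 4.2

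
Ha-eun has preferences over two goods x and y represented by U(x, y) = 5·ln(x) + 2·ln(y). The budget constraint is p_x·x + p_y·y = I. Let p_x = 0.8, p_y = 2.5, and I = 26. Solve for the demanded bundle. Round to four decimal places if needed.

x* = 23.2143, y* = 2.9714

At p_x=0.8, p_y=2.5, I=26: x* = 5/7·26/0.8 = 23.2143, y* = 2.9714.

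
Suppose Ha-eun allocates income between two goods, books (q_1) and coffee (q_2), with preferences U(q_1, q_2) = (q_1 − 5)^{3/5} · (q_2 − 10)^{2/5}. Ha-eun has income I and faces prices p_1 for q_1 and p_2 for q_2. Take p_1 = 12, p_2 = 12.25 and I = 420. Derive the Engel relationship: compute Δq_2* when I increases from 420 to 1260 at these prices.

Δq_2* = 27.4286

Substituting into the budget: q_1* = 5 + 0.6·(I − 5·p_1 − 10·p_2)/p_1, and q_2* = 10 + 0.4·(…)/p_2.
Discretionary income = 420 − 5·12 − 10·12.25 = 237.5; q_2* = 10 + 0.4·237.5/12.25 = 17.7551.
At I' = 1260: q_2* = 45.1837. Change: 45.1837 − 17.7551 = 27.4286.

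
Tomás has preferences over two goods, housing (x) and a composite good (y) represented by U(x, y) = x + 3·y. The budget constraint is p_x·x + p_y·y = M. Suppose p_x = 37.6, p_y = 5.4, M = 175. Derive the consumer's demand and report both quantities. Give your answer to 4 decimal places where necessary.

x* = 0, y* = 32.4074

y gives more utility per dollar, so spend all income on y: y* = M/p_y, x* = 0.
Numerically: x* = 0, y* = 32.4074.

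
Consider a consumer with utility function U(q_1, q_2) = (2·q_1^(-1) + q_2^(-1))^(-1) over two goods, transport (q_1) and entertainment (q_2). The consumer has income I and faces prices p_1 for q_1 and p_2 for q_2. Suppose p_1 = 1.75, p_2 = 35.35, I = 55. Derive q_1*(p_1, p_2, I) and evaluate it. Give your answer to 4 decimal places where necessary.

MRS = MU_q_1/MU_q_2 = 2·(q_2/q_1)^(2). Set equal to p_1/p_2.
Hence q_2/q_1 = ((1/2)·p_1/p_2)^(1/(2)), i.e. raised to the 0.5 power.
Substitute q_2 = (q_2/q_1)·q_1 into the budget: q_1* = I/(p_1 + p_2·(q_2/q_1)).
Numerically q_2/q_1 = 0.157329, so q_1* = 55/(1.75 + 35.35·0.157329) = 7.5223.

q_1* = 7.5223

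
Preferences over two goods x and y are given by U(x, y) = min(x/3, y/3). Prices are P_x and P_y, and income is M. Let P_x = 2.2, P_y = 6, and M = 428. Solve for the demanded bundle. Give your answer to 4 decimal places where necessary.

x* = 52.1951, y* = 52.1951

With perfect complements, no substitution: consume in ratio x:y = 3:3.
Budget: P_x·x + P_y·x = M, so (3·P_x + 3·P_y)·x = 3·M.
Demand: x*(P_x,P_y,M) = 3·M/(3·P_x + 3·P_y), y* = 3·M/(3·P_x + 3·P_y).
Here 3·2.2 + 3·6 = 24.6, giving x* = 52.1951 and y* = 52.1951.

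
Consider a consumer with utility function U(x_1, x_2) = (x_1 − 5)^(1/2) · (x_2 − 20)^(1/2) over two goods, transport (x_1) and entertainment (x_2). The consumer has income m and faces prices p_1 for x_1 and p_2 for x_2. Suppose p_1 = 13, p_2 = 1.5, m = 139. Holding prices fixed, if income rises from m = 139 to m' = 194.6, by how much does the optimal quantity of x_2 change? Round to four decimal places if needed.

Δx_2* = 18.5333

Let x_1' = x_1−5, x_2' = x_2−20. MRS = x_2'/x_1' = p_1/p_2.
After buying the subsistence bundle (5, 20), a share 0.5 of the remaining income goes to x_1: x_1* = 5 + 0.5·(m − 5p_1 − 20p_2)/p_1.
Discretionary income = 139 − 5·13 − 20·1.5 = 44; x_2* = 20 + 0.5·44/1.5 = 34.6667.
At m' = 194.6: x_2* = 53.2. Change: 53.2 − 34.6667 = 18.5333.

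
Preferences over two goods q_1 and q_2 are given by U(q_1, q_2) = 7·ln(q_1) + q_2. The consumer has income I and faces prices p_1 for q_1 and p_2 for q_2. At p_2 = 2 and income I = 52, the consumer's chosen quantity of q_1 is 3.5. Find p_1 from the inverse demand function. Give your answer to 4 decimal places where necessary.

p_1 = 4

MU_q_1 = 7/q_1, MU_q_2 = 1. Tangency: 7/q_1 = p_1/p_2.
So q_1*(p_1,p_2) = 7·p_2/p_1, independent of income; and q_2* = (I − 7·p_2)/p_2.
Set q_1* = 3.5 in the demand function and solve for p_1: p_1 = 4.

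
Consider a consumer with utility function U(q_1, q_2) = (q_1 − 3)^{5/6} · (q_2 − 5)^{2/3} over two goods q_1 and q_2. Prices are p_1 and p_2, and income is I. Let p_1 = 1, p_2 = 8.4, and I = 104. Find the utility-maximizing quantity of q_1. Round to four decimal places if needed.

After buying the subsistence bundle (3, 5), a share 5/9 of the remaining income goes to q_1: q_1* = 3 + 5/9·(I − 3p_1 − 5p_2)/p_1.
Discretionary income = 104 − 3·1 − 5·8.4 = 59; q_1* = 3 + 5/9·59/1 = 35.7778.

q_1* = 35.7778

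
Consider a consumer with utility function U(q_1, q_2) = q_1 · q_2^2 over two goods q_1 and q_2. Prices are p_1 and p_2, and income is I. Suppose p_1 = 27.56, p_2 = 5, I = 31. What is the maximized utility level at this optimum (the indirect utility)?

V = 6.4056

MU_q_1/MU_q_2 = (q_2)/(2·q_1); tangency sets this equal to p_1/p_2.
So p_2·q_2 = 2·p_1·q_1; combined with the budget, a share 1/3 of income goes to q_1.
Demand: q_1*(p_1,p_2,I) = 1/3·I/p_1 and q_2* = 2/3·I/p_2.
At p_1=27.56, p_2=5, I=31: q_1* = 1/3·31/27.56 = 0.3749, q_2* = 4.1333.
Utility at the optimum: U(0.3749, 4.1333) = 6.4056.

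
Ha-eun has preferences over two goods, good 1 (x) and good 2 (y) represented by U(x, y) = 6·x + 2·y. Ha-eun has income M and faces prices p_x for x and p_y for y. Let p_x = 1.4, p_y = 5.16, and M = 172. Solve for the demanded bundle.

x* = 122.8571, y* = 0

Linear utility — the consumer picks whichever good has higher MU/price: 6/1.4 = 4.2857 vs 2/5.16 = 0.3876.
x gives more utility per dollar, so spend all income on x: x* = M/p_x, y* = 0.
Numerically: x* = 122.8571, y* = 0.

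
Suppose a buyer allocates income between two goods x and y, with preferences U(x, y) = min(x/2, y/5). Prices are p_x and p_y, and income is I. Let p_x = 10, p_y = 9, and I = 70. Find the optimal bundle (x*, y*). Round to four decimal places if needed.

x* = 2.1538, y* = 5.3846

With perfect complements, no substitution: consume in ratio x:y = 2:5.
Budget: p_x·x + p_y·(5/2)·x = I, so (2·p_x + 5·p_y)·x = 2·I.
Demand: x*(p_x,p_y,I) = 2·I/(2·p_x + 5·p_y), y* = 5·I/(2·p_x + 5·p_y).
Here 2·10 + 5·9 = 65, giving x* = 2.1538 and y* = 5.3846.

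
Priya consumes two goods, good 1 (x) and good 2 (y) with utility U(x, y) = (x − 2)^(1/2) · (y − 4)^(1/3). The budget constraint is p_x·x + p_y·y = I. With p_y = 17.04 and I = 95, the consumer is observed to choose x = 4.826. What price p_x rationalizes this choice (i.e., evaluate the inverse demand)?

This is Cobb-Douglas in (x−2, y−4): tangency gives 0.5·p_y·(y−4) = 1/3·p_x·(x−2).
Substituting into the budget: x* = 2 + 0.6·(I − 2·p_x − 4·p_y)/p_x, and y* = 4 + 0.4·(…)/p_y.
Set x* = 4.826 in the demand function and solve for p_x: p_x = 4.

p_x = 4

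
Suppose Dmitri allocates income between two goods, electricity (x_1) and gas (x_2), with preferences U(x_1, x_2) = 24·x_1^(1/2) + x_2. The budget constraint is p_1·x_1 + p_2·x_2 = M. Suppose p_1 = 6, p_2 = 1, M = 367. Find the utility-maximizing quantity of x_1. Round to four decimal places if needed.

Plugging in: x_1* = (12·1/6)² = 4.

x_1* = 4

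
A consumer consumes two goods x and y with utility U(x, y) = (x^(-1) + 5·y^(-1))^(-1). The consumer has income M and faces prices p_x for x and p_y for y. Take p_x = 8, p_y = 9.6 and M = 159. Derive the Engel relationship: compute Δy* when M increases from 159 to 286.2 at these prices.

From the CES first-order condition, (1/5)·(y/x)^(2) = p_x/p_y.
Hence y/x = (5·p_x/p_y)^(1/(2)), i.e. raised to the 0.5 power.
Substitute y = (y/x)·x into the budget: x* = M/(p_x + p_y·(y/x)).
Numerically y/x = 2.041241, so x* = 159/(8 + 9.6·2.041241) = 5.7617 and y* = 2.041241·5.7617 = 11.7611.
At M' = 286.2: y* = 21.1699. Change: 21.1699 − 11.7611 = 9.4089.

Δy* = 9.4089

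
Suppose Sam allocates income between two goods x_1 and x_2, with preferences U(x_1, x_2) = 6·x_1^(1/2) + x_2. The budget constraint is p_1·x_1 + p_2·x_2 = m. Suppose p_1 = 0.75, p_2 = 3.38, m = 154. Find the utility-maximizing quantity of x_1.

Set MRS = p_1/p_2: 3·x_1^(−1/2) = p_1/p_2.
Thus x_1* = (3·p_2/p_1)² — independent of m — with the rest of income spent on x_2.
Plugging in: x_1* = (3·3.38/0.75)² = 182.7904.

x_1* = 182.7904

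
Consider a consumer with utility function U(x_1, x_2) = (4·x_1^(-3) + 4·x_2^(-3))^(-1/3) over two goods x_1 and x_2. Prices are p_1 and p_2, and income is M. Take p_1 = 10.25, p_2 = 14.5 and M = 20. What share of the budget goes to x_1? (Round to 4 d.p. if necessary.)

MU_x_1 ∝ 4·x_1^(-4), MU_x_2 ∝ 4·x_2^(-4), so MRS = (x_2/x_1)^(4) = p_1/p_2.
Hence x_2/x_1 = (p_1/p_2)^(1/(4)), i.e. raised to the 0.25 power.
With the ratio pinned down, the budget gives x_1* = M/(p_1 + p_2·(x_2/x_1)) and x_2* = (x_2/x_1)·x_1*.
Numerically x_2/x_1 = 0.916936, so x_1* = 20/(10.25 + 14.5·0.916936) = 0.8494 and x_2* = 0.916936·0.8494 = 0.7789.
Expenditure on x_1: 10.25·0.8494 = 8.7065; share = 0.4353.

share on x_1 = 0.4353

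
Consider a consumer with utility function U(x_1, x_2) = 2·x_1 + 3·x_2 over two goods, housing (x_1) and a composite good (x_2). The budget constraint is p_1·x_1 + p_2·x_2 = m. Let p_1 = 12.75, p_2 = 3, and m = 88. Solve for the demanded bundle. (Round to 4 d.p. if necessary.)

Perfect substitutes: compare marginal utility per dollar. 2/p_1 vs 3/p_2 → 0.1569 vs 1.
x_2 gives more utility per dollar, so spend all income on x_2: x_2* = m/p_2, x_1* = 0.
Numerically: x_1* = 0, x_2* = 29.3333.

x_1* = 0, x_2* = 29.3333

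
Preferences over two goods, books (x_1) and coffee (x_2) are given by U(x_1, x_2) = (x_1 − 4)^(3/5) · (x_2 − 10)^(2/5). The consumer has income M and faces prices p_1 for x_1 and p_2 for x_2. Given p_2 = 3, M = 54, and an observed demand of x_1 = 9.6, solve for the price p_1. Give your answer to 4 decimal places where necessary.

This is Cobb-Douglas in (x_1−4, x_2−10): tangency gives 0.6·p_2·(x_2−10) = 0.4·p_1·(x_1−4).
Substituting into the budget: x_1* = 4 + 0.6·(M − 4·p_1 − 10·p_2)/p_1, and x_2* = 10 + 0.4·(…)/p_2.
Set x_1* = 9.6 in the demand function and solve for p_1: p_1 = 1.8.

p_1 = 1.8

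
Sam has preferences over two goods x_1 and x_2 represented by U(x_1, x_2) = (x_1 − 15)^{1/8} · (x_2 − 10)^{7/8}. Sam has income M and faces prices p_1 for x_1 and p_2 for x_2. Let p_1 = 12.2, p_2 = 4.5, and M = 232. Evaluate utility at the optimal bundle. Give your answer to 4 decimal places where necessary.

V = 0.5384

This is Cobb-Douglas in (x_1−15, x_2−10): tangency gives 0.125·p_2·(x_2−10) = 0.875·p_1·(x_1−15).
Substituting into the budget: x_1* = 15 + 0.125·(M − 15·p_1 − 10·p_2)/p_1, and x_2* = 10 + 0.875·(…)/p_2.
Discretionary income = 232 − 15·12.2 − 10·4.5 = 4; x_1* = 15 + 0.125·4/12.2 = 15.041; x_2* = 10 + 0.875·4/4.5 = 10.7778.
Utility at the optimum: U(15.041, 10.7778) = 0.5384.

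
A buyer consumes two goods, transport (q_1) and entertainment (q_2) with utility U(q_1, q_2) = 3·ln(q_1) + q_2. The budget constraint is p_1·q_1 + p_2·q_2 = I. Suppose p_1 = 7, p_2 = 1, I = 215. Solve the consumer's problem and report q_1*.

Set MRS = p_1/p_2: (3/q_1)/1 = p_1/p_2.
So q_1*(p_1,p_2) = 3·p_2/p_1, independent of income; and q_2* = (I − 3·p_2)/p_2.
At the given prices: q_1* = 3·1/7 = 0.4286.

q_1* = 0.4286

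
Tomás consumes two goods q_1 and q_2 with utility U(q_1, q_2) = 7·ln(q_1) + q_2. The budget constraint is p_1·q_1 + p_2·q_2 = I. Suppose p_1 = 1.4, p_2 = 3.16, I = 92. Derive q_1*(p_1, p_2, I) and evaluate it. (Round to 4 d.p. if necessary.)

So q_1*(p_1,p_2) = 7·p_2/p_1, independent of income; and q_2* = (I − 7·p_2)/p_2.
At the given prices: q_1* = 7·3.16/1.4 = 15.8.

q_1* = 15.8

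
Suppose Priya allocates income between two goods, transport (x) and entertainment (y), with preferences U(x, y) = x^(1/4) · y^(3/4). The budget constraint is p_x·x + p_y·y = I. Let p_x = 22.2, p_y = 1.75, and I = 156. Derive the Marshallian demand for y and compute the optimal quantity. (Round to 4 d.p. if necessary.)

y* = 66.8571

At p_x=22.2, p_y=1.75, I=156: y* = 0.75·156/1.75 = 66.8571.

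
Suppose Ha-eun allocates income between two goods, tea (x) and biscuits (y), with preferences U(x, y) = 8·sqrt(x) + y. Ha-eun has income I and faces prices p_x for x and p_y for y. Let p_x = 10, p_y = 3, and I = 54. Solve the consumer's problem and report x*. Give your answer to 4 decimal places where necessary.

Utility is quasi-linear in y; the FOC for x is 4/√x = p_x/p_y.
Solve: √x = 4·p_y/p_x, so x*(p_x,p_y) = (4·p_y/p_x)², and y* = (I − p_x·x*)/p_y.
Plugging in: x* = (4·3/10)² = 1.44.

x* = 1.44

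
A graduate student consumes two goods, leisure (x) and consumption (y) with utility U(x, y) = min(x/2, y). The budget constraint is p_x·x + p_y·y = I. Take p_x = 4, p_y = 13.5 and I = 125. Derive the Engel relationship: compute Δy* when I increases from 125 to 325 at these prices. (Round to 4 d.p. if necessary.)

Δy* = 9.3023

Demand: x*(p_x,p_y,I) = 2·I/(2·p_x + p_y), y* = I/(2·p_x + p_y).
Here 2·4 + 13.5 = 21.5, giving y* = 5.814.
At I' = 325: y* = 15.1163. Change: 15.1163 − 5.814 = 9.3023.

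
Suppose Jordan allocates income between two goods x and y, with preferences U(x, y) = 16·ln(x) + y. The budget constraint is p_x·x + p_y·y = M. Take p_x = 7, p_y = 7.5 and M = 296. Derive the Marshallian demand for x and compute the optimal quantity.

MU_x = 16/x, MU_y = 1. Tangency: 16/x = p_x/p_y.
So x*(p_x,p_y) = 16·p_y/p_x, independent of income; and y* = (M − 16·p_y)/p_y.
At the given prices: x* = 16·7.5/7 = 17.1429.

x* = 17.1429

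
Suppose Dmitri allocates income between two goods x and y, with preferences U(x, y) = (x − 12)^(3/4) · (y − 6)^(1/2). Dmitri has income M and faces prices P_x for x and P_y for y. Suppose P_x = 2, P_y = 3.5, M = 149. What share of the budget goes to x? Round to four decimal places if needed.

MRS = (3/2)·(y−6)/(x−12). Tangency with P_x/P_y gives y−6 = (2/3)·(P_x/P_y)·(x−12).
After buying the subsistence bundle (12, 6), a share 0.6 of the remaining income goes to x: x* = 12 + 0.6·(M − 12P_x − 6P_y)/P_x.
Discretionary income = 149 − 12·2 − 6·3.5 = 104; x* = 12 + 0.6·104/2 = 43.2; y* = 6 + 0.4·104/3.5 = 17.8857.
Expenditure on x: 2·43.2 = 86.4; share = 0.5799.

share on x = 0.5799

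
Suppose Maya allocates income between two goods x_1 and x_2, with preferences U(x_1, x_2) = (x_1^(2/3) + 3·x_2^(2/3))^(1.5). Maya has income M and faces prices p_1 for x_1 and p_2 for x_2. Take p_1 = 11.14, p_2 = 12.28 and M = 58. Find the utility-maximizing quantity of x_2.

MU_x_1 ∝ x_1^(-1/3), MU_x_2 ∝ 3·x_2^(-1/3), so MRS = (1/3)·(x_2/x_1)^(1/3) = p_1/p_2.
Solve for the ratio: x_2/x_1 = [3·p_1/p_2]^(3).
Substitute x_2 = (x_2/x_1)·x_1 into the budget: x_1* = M/(p_1 + p_2·(x_2/x_1)).
Numerically x_2/x_1 = 20.156923, so x_1* = 58/(11.14 + 12.28·20.156923) = 0.2242 and x_2* = 20.156923·0.2242 = 4.5197.

x_2* = 4.5197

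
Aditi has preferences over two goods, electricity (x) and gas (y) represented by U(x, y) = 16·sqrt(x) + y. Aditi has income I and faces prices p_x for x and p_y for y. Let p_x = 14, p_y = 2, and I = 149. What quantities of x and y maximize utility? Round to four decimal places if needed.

x* = 1.3061, y* = 65.3571

Thus x* = (8·p_y/p_x)² — independent of I — with the rest of income spent on y.
Plugging in: x* = (8·2/14)² = 1.3061, y* = 65.3571.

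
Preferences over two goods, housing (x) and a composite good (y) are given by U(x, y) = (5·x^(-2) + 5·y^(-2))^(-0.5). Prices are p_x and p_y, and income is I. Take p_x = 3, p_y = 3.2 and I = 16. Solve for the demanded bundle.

x* = 2.6093, y* = 2.5538

MU_x ∝ 5·x^(-3), MU_y ∝ 5·y^(-3), so MRS = (y/x)^(3) = p_x/p_y.
Hence y/x = (p_x/p_y)^(1/(3)), i.e. raised to the 1/3 power.
With the ratio pinned down, the budget gives x* = I/(p_x + p_y·(y/x)) and y* = (y/x)·x*.
Numerically y/x = 0.978717, so x* = 16/(3 + 3.2·0.978717) = 2.6093 and y* = 0.978717·2.6093 = 2.5538.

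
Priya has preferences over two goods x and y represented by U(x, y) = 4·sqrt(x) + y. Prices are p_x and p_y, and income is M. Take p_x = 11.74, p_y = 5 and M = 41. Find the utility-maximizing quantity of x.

x* = 0.7255

Utility is quasi-linear in y; the FOC for x is 2/√x = p_x/p_y.
Solve: √x = 2·p_y/p_x, so x*(p_x,p_y) = (2·p_y/p_x)², and y* = (M − p_x·x*)/p_y.
Plugging in: x* = (2·5/11.74)² = 0.7255.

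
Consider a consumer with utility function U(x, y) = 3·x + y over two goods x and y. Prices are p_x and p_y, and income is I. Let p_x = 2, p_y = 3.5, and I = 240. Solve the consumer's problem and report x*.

x gives more utility per dollar, so spend all income on x: x* = I/p_x, y* = 0.
Numerically: x* = 120, y* = 0.

x* = 120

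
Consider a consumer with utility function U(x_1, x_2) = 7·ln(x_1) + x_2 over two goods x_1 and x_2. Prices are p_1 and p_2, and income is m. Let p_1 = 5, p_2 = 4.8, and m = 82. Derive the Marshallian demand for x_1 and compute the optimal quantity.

Set MRS = p_1/p_2: (7/x_1)/1 = p_1/p_2.
So x_1*(p_1,p_2) = 7·p_2/p_1, independent of income; and x_2* = (m − 7·p_2)/p_2.
At the given prices: x_1* = 7·4.8/5 = 6.72.

x_1* = 6.72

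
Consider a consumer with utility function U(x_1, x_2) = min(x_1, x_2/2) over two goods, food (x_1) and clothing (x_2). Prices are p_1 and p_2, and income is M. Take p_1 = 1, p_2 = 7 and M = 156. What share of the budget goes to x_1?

share on x_1 = 0.0667

With perfect complements, no substitution: consume in ratio x_1:x_2 = 1:2.
Budget: p_1·x_1 + p_2·2·x_1 = M, so (p_1 + 2·p_2)·x_1 = M.
Demand: x_1*(p_1,p_2,M) = M/(p_1 + 2·p_2), x_2* = 2·M/(p_1 + 2·p_2).
Here 1 + 2·7 = 15, giving x_1* = 10.4 and x_2* = 20.8.
Expenditure on x_1: 1·10.4 = 10.4; share = 0.0667.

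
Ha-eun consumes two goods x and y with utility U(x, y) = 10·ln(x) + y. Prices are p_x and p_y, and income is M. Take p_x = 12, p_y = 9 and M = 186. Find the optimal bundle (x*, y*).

MU_x = 10/x, MU_y = 1. Tangency: 10/x = p_x/p_y.
So x*(p_x,p_y) = 10·p_y/p_x, independent of income; and y* = (M − 10·p_y)/p_y.
At the given prices: x* = 10·9/12 = 7.5, and y* = 10.6667.

x* = 7.5, y* = 10.6667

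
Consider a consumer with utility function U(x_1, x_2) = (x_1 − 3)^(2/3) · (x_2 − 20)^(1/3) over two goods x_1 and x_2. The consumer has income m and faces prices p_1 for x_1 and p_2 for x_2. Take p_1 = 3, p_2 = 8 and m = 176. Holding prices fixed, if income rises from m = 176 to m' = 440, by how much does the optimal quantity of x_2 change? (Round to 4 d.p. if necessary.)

After buying the subsistence bundle (3, 20), a share 2/3 of the remaining income goes to x_1: x_1* = 3 + 2/3·(m − 3p_1 − 20p_2)/p_1.
Discretionary income = 176 − 3·3 − 20·8 = 7; x_2* = 20 + 1/3·7/8 = 20.2917.
At m' = 440: x_2* = 31.2917. Change: 31.2917 − 20.2917 = 11.

Δx_2* = 11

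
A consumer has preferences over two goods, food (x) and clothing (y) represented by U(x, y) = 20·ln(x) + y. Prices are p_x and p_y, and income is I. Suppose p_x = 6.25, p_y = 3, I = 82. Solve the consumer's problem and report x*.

Set MRS = p_x/p_y: (20/x)/1 = p_x/p_y.
So x*(p_x,p_y) = 20·p_y/p_x, independent of income; and y* = (I − 20·p_y)/p_y.
At the given prices: x* = 20·3/6.25 = 9.6.

x* = 9.6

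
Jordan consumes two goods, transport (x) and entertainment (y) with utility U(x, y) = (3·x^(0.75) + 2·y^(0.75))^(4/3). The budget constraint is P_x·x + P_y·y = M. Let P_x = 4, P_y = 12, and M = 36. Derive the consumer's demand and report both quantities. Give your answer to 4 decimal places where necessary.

x* = 8.9346, y* = 0.0218

Numerically y/x = 0.002439, so x* = 36/(4 + 12·0.002439) = 8.9346 and y* = 0.002439·8.9346 = 0.0218.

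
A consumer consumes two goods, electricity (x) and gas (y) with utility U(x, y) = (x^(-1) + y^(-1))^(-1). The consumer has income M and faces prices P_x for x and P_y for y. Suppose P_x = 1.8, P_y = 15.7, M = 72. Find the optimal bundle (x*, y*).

x* = 10.118, y* = 3.426

MU_x ∝ x^(-2), MU_y ∝ y^(-2), so MRS = (y/x)^(2) = P_x/P_y.
Hence y/x = (P_x/P_y)^(1/(2)), i.e. raised to the 0.5 power.
With the ratio pinned down, the budget gives x* = M/(P_x + P_y·(y/x)) and y* = (y/x)·x*.
Numerically y/x = 0.3386, so x* = 72/(1.8 + 15.7·0.3386) = 10.118 and y* = 0.3386·10.118 = 3.426.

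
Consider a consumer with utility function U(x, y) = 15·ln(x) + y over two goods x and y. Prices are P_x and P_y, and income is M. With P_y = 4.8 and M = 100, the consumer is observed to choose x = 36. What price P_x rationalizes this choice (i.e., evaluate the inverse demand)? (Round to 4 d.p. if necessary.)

Set MRS = P_x/P_y: (15/x)/1 = P_x/P_y.
So x*(P_x,P_y) = 15·P_y/P_x, independent of income; and y* = (M − 15·P_y)/P_y.
Set x* = 36 in the demand function and solve for P_x: P_x = 2.

P_x = 2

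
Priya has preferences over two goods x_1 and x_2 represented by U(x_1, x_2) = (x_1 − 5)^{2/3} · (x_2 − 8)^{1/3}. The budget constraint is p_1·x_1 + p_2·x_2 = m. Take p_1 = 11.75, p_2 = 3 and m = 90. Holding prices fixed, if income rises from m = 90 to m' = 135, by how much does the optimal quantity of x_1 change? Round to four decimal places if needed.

Let x_1' = x_1−5, x_2' = x_2−8. MRS = 2·x_2'/x_1' = p_1/p_2.
Substituting into the budget: x_1* = 5 + 2/3·(m − 5·p_1 − 8·p_2)/p_1, and x_2* = 8 + 1/3·(…)/p_2.
Discretionary income = 90 − 5·11.75 − 8·3 = 7.25; x_1* = 5 + 2/3·7.25/11.75 = 5.4113.
At m' = 135: x_1* = 7.9645. Change: 7.9645 − 5.4113 = 2.5532.

Δx_1* = 2.5532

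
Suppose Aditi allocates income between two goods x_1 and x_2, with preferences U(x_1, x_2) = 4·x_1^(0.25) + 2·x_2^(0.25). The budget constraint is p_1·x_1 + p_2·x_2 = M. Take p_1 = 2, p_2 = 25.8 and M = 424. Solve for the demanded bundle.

MU_x_1 ∝ 4·x_1^(-0.75), MU_x_2 ∝ 2·x_2^(-0.75), so MRS = 2·(x_2/x_1)^(0.75) = p_1/p_2.
Hence x_2/x_1 = ((1/2)·p_1/p_2)^(1/(0.75)), i.e. raised to the 4/3 power.
With the ratio pinned down, the budget gives x_1* = M/(p_1 + p_2·(x_2/x_1)) and x_2* = (x_2/x_1)·x_1*.
Numerically x_2/x_1 = 0.013117, so x_1* = 424/(2 + 25.8·0.013117) = 181.3188 and x_2* = 0.013117·181.3188 = 2.3784.

x_1* = 181.3188, x_2* = 2.3784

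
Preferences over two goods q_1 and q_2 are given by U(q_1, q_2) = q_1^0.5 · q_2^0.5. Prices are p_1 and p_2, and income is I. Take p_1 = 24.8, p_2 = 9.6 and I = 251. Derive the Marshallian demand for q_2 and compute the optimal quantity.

q_2* = 13.0729

Demand: q_1*(p_1,p_2,I) = 0.5·I/p_1 and q_2* = 0.5·I/p_2.
At p_1=24.8, p_2=9.6, I=251: q_2* = 0.5·251/9.6 = 13.0729.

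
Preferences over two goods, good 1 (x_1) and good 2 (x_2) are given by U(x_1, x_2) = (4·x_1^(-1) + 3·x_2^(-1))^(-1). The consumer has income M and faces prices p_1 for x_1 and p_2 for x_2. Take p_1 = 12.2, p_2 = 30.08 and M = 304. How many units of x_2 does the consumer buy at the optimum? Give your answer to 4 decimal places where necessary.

MRS = MU_x_1/MU_x_2 = (4/3)·(x_2/x_1)^(2). Set equal to p_1/p_2.
Solve for the ratio: x_2/x_1 = [(3/4)·p_1/p_2]^(0.5).
Substitute x_2 = (x_2/x_1)·x_1 into the budget: x_1* = M/(p_1 + p_2·(x_2/x_1)).
Numerically x_2/x_1 = 0.551533, so x_1* = 304/(12.2 + 30.08·0.551533) = 10.5592 and x_2* = 0.551533·10.5592 = 5.8237.

x_2* = 5.8237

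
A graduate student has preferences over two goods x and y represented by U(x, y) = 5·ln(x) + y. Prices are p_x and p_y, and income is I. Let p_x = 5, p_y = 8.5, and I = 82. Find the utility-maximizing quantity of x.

Set MRS = p_x/p_y: (5/x)/1 = p_x/p_y.
So x*(p_x,p_y) = 5·p_y/p_x, independent of income; and y* = (I − 5·p_y)/p_y.
At the given prices: x* = 5·8.5/5 = 8.5.

x* = 8.5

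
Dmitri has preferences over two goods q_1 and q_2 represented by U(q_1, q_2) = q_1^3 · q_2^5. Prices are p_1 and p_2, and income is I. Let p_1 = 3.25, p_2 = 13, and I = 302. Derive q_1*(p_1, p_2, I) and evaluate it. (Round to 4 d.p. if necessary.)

Demand: q_1*(p_1,p_2,I) = 0.375·I/p_1 and q_2* = 0.625·I/p_2.
At p_1=3.25, p_2=13, I=302: q_1* = 0.375·302/3.25 = 34.8462.

q_1* = 34.8462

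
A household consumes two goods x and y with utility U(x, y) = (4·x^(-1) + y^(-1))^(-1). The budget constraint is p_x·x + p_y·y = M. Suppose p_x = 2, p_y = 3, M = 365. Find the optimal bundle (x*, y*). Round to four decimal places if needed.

MRS = MU_x/MU_y = 4·(y/x)^(2). Set equal to p_x/p_y.
Hence y/x = ((1/4)·p_x/p_y)^(1/(2)), i.e. raised to the 0.5 power.
With the ratio pinned down, the budget gives x* = M/(p_x + p_y·(y/x)) and y* = (y/x)·x*.
Numerically y/x = 0.408248, so x* = 365/(2 + 3·0.408248) = 113.1872 and y* = 0.408248·113.1872 = 46.2085.

x* = 113.1872, y* = 46.2085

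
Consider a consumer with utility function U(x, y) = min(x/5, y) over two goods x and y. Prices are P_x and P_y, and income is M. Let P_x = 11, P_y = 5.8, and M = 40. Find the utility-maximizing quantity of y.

y* = 0.6579

With perfect complements, no substitution: consume in ratio x:y = 5:1.
Budget: P_x·x + P_y·(1/5)·x = M, so (5·P_x + P_y)·x = 5·M.
Demand: x*(P_x,P_y,M) = 5·M/(5·P_x + P_y), y* = M/(5·P_x + P_y).
Here 5·11 + 5.8 = 60.8, giving y* = 0.6579.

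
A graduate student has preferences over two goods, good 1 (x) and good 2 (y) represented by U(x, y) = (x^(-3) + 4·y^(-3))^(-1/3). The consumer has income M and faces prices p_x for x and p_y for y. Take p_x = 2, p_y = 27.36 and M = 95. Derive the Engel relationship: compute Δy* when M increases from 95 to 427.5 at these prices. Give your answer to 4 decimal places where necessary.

MU_x ∝ x^(-4), MU_y ∝ 4·y^(-4), so MRS = (1/4)·(y/x)^(4) = p_x/p_y.
Hence y/x = (4·p_x/p_y)^(1/(4)), i.e. raised to the 0.25 power.
With the ratio pinned down, the budget gives x* = M/(p_x + p_y·(y/x)) and y* = (y/x)·x*.
Numerically y/x = 0.735349, so x* = 95/(2 + 27.36·0.735349) = 4.2949 and y* = 0.735349·4.2949 = 3.1583.
At M' = 427.5: y* = 14.2122. Change: 14.2122 − 3.1583 = 11.0539.

Δy* = 11.0539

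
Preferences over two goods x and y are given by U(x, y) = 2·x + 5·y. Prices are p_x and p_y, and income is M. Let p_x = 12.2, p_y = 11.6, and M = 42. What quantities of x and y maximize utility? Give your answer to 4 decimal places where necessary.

x* = 0, y* = 3.6207

Linear utility — the consumer picks whichever good has higher MU/price: 2/12.2 = 0.1639 vs 5/11.6 = 0.431.
y gives more utility per dollar, so spend all income on y: y* = M/p_y, x* = 0.
Numerically: x* = 0, y* = 3.6207.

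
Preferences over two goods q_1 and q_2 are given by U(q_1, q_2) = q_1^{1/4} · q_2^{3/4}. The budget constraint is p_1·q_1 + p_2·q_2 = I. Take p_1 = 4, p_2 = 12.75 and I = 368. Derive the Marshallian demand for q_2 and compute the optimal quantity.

Demand: q_1*(p_1,p_2,I) = 0.25·I/p_1 and q_2* = 0.75·I/p_2.
At p_1=4, p_2=12.75, I=368: q_2* = 0.75·368/12.75 = 21.6471.

q_2* = 21.6471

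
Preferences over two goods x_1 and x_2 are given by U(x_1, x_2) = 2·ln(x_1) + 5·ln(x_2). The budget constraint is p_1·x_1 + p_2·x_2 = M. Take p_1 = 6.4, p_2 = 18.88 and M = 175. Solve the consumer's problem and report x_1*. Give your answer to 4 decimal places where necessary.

MU_x_1/MU_x_2 = (2·x_2)/(5·x_1); tangency sets this equal to p_1/p_2.
Rearranging, p_2·x_2 = (5/2)·p_1·x_1. Substituting into the budget gives p_1·x_1·(1 + (5/2)) = M.
Demand: x_1*(p_1,p_2,M) = 2/7·M/p_1 and x_2* = 5/7·M/p_2.
At p_1=6.4, p_2=18.88, M=175: x_1* = 2/7·175/6.4 = 7.8125.

x_1* = 7.8125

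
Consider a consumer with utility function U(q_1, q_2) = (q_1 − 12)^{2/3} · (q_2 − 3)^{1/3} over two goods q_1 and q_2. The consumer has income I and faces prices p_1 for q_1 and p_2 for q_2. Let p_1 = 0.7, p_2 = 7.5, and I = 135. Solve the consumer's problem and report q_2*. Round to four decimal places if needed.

q_2* = 7.6267

This is Cobb-Douglas in (q_1−12, q_2−3): tangency gives 2/3·p_2·(q_2−3) = 1/3·p_1·(q_1−12).
Substituting into the budget: q_1* = 12 + 2/3·(I − 12·p_1 − 3·p_2)/p_1, and q_2* = 3 + 1/3·(…)/p_2.
Discretionary income = 135 − 12·0.7 − 3·7.5 = 104.1; q_2* = 3 + 1/3·104.1/7.5 = 7.6267.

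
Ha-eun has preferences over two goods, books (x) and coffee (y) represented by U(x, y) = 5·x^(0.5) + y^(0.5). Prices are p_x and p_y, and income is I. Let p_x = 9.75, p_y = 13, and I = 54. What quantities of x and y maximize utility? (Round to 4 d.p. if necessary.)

Numerically y/x = 0.0225, so x* = 54/(9.75 + 13·0.0225) = 5.3771 and y* = 0.0225·5.3771 = 0.121.

x* = 5.3771, y* = 0.121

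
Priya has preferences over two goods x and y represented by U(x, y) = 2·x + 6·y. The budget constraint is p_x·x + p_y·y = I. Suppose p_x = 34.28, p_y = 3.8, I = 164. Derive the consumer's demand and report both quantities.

Perfect substitutes: compare marginal utility per dollar. 2/p_x vs 6/p_y → 0.0583 vs 1.5789.
y gives more utility per dollar, so spend all income on y: y* = I/p_y, x* = 0.
Numerically: x* = 0, y* = 43.1579.

x* = 0, y* = 43.1579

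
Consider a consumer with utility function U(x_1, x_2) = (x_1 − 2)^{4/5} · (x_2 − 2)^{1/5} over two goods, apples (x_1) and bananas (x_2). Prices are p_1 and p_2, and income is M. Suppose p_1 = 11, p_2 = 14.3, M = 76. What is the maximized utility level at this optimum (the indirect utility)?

Let x_1' = x_1−2, x_2' = x_2−2. MRS = 4·x_2'/x_1' = p_1/p_2.
After buying the subsistence bundle (2, 2), a share 0.8 of the remaining income goes to x_1: x_1* = 2 + 0.8·(M − 2p_1 − 2p_2)/p_1.
Discretionary income = 76 − 2·11 − 2·14.3 = 25.4; x_1* = 2 + 0.8·25.4/11 = 3.8473; x_2* = 2 + 0.2·25.4/14.3 = 2.3552.
Utility at the optimum: U(3.8473, 2.3552) = 1.3284.

V = 1.3284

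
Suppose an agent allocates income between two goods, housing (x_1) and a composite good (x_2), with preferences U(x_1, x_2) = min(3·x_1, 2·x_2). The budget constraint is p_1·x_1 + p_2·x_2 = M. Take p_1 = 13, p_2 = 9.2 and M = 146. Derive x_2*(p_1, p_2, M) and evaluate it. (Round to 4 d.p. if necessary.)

With perfect complements, no substitution: consume in ratio x_1:x_2 = 2:3.
Budget: p_1·x_1 + p_2·(3/2)·x_1 = M, so (2·p_1 + 3·p_2)·x_1 = 2·M.
Demand: x_1*(p_1,p_2,M) = 2·M/(2·p_1 + 3·p_2), x_2* = 3·M/(2·p_1 + 3·p_2).
Here 2·13 + 3·9.2 = 53.6, giving x_2* = 8.1716.

x_2* = 8.1716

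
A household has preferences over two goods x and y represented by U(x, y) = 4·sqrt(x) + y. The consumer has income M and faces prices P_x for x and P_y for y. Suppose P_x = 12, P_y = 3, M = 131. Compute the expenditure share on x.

share on x = 0.0229

MU_x = 2/√x, MU_y = 1. Tangency: 2/√x = P_x/P_y.
Thus x* = (2·P_y/P_x)² — independent of M — with the rest of income spent on y.
Plugging in: x* = (2·3/12)² = 0.25, y* = 42.6667.
Expenditure on x: 12·0.25 = 3; share = 0.0229.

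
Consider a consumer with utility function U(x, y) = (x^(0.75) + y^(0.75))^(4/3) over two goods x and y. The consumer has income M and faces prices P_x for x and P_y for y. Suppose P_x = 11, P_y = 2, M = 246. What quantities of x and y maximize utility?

x* = 0.1336, y* = 122.2651

MRS = MU_x/MU_y = (y/x)^(0.25). Set equal to P_x/P_y.
Solve for the ratio: y/x = [P_x/P_y]^(4).
Substitute y = (y/x)·x into the budget: x* = M/(P_x + P_y·(y/x)).
Numerically y/x = 915.0625, so x* = 246/(11 + 2·915.0625) = 0.1336 and y* = 915.0625·0.1336 = 122.2651.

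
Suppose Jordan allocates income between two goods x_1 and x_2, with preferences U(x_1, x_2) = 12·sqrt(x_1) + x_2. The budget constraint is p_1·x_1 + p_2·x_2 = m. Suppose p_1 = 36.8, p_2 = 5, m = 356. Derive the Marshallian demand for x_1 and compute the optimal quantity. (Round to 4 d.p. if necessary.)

x_1* = 0.6646

Thus x_1* = (6·p_2/p_1)² — independent of m — with the rest of income spent on x_2.
Plugging in: x_1* = (6·5/36.8)² = 0.6646.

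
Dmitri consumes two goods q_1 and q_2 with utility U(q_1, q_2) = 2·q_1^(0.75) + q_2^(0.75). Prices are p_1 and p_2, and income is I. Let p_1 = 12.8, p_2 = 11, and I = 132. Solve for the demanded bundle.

q_1* = 9.388, q_2* = 1.0758

MU_q_1 ∝ 2·q_1^(-0.25), MU_q_2 ∝ q_2^(-0.25), so MRS = 2·(q_2/q_1)^(0.25) = p_1/p_2.
Solve for the ratio: q_2/q_1 = [(1/2)·p_1/p_2]^(4).
With the ratio pinned down, the budget gives q_1* = I/(p_1 + p_2·(q_2/q_1)) and q_2* = (q_2/q_1)·q_1*.
Numerically q_2/q_1 = 0.114591, so q_1* = 132/(12.8 + 11·0.114591) = 9.388 and q_2* = 0.114591·9.388 = 1.0758.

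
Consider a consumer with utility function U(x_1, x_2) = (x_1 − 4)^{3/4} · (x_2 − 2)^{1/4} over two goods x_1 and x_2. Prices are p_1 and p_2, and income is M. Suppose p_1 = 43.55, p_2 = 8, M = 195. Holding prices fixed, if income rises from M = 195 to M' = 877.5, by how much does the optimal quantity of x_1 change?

Δx_1* = 11.7537

Let x_1' = x_1−4, x_2' = x_2−2. MRS = 3·x_2'/x_1' = p_1/p_2.
After buying the subsistence bundle (4, 2), a share 0.75 of the remaining income goes to x_1: x_1* = 4 + 0.75·(M − 4p_1 − 2p_2)/p_1.
Discretionary income = 195 − 4·43.55 − 2·8 = 4.8; x_1* = 4 + 0.75·4.8/43.55 = 4.0827.
At M' = 877.5: x_1* = 15.8364. Change: 15.8364 − 4.0827 = 11.7537.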